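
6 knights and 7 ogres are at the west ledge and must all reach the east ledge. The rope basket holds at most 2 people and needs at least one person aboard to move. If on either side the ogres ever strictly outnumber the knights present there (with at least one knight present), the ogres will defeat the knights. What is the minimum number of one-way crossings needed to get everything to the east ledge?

impossible

The ogres already outnumber the knights at the west ledge before anyone moves, so the starting position itself is disallowed.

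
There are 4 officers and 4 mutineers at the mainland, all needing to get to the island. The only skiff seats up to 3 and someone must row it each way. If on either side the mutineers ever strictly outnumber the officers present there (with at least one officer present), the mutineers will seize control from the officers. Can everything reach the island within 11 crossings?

Yes — this plan uses 9 crossings (≤ 11):
1. 2 mutineers → the island.  (the mainland: 4O 2M; the island: 0O 2M)
2. 1 mutineer ← the mainland.  (the mainland: 4O 3M; the island: 0O 1M)
3. 3 mutineers → the island.  (the mainland: 4O 0M; the island: 0O 4M)
4. 1 mutineer ← the mainland.  (the mainland: 4O 1M; the island: 0O 3M)
5. 3 officers → the island.  (the mainland: 1O 1M; the island: 3O 3M)
6. 1 officer and 1 mutineer ← the mainland.  (the mainland: 2O 2M; the island: 2O 2M)
7. 2 officers → the island.  (the mainland: 0O 2M; the island: 4O 2M)
8. 1 mutineer ← the mainland.  (the mainland: 0O 3M; the island: 4O 1M)
9. 3 mutineers → the island.  (the mainland: 0O 0M; the island: 4O 4M)

Yes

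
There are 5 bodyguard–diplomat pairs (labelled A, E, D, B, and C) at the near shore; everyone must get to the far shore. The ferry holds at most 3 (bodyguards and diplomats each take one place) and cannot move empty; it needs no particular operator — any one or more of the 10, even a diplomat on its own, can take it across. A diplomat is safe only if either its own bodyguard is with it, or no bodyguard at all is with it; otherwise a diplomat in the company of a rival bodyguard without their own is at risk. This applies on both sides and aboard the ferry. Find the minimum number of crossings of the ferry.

11

Counting alone: each trip to the far shore takes at most 3 across and each return brings at least 1 back, so after t trips out (and t−1 returns) at most 3t − (t−1) of the 10 are across; that first reaches 10 at t = 5, so at least 9 crossings are needed.
The safety rule pushes this higher. Following every safe sequence of crossings, the most of the 10 that can be at the far shore as the ferry arrives there on crossing 9 is 9 — never all 10.
So no plan with fewer than 11 crossings exists, and this one achieves 11:
1. bodyguard A and diplomat A cross → the far shore.
2. bodyguard A crosses ← the near shore.
3. diplomat B, diplomat D, and diplomat E cross → the far shore.
4. diplomat A crosses ← the near shore.
5. bodyguard B, bodyguard D, and bodyguard E cross → the far shore.
6. bodyguard E and diplomat E cross ← the near shore.
7. bodyguard A, bodyguard C, and bodyguard E cross → the far shore.
8. diplomat D crosses ← the near shore.
9. diplomat A and diplomat E cross → the far shore.
10. diplomat A crosses ← the near shore.
11. diplomat A, diplomat C, and diplomat D cross → the far shore.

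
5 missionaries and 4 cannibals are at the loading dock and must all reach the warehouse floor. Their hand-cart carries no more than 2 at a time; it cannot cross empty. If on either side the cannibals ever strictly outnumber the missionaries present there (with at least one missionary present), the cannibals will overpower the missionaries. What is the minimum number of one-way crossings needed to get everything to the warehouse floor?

15

Counting alone: each trip to the warehouse floor takes at most 2 across and each return brings at least 1 back, so after t trips out (and t−1 returns) at most 2t − (t−1) of the 9 are across; that first reaches 9 at t = 8, so at least 15 crossings are needed.
The plan below uses exactly 15 crossings, so it is optimal:
1. 2 cannibals → the warehouse floor.  (the loading dock: 5M 2C; the warehouse floor: 0M 2C)
2. 1 cannibal ← the loading dock.  (the loading dock: 5M 3C; the warehouse floor: 0M 1C)
3. 2 cannibals → the warehouse floor.  (the loading dock: 5M 1C; the warehouse floor: 0M 3C)
4. 1 cannibal ← the loading dock.  (the loading dock: 5M 2C; the warehouse floor: 0M 2C)
5. 2 missionaries → the warehouse floor.  (the loading dock: 3M 2C; the warehouse floor: 2M 2C)
6. 1 cannibal ← the loading dock.  (the loading dock: 3M 3C; the warehouse floor: 2M 1C)
7. 1 missionary and 1 cannibal → the warehouse floor.  (the loading dock: 2M 2C; the warehouse floor: 3M 2C)
8. 1 missionary ← the loading dock.  (the loading dock: 3M 2C; the warehouse floor: 2M 2C)
9. 1 missionary and 1 cannibal → the warehouse floor.  (the loading dock: 2M 1C; the warehouse floor: 3M 3C)
10. 1 cannibal ← the loading dock.  (the loading dock: 2M 2C; the warehouse floor: 3M 2C)
11. 1 missionary and 1 cannibal → the warehouse floor.  (the loading dock: 1M 1C; the warehouse floor: 4M 3C)
12. 1 missionary ← the loading dock.  (the loading dock: 2M 1C; the warehouse floor: 3M 3C)
13. 1 missionary and 1 cannibal → the warehouse floor.  (the loading dock: 1M 0C; the warehouse floor: 4M 4C)
14. 1 cannibal ← the loading dock.  (the loading dock: 1M 1C; the warehouse floor: 4M 3C)
15. 1 missionary and 1 cannibal → the warehouse floor.  (the loading dock: 0M 0C; the warehouse floor: 5M 4C)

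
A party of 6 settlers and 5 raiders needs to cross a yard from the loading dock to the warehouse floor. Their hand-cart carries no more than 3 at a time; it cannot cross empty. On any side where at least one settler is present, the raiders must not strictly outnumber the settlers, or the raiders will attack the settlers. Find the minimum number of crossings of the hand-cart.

Counting alone: each trip to the warehouse floor takes at most 3 across and each return brings at least 1 back, so after t trips out (and t−1 returns) at most 3t − (t−1) of the 11 are across; that first reaches 11 at t = 5, so at least 9 crossings are needed.
The plan below uses exactly 9 crossings, so it is optimal:
1. 3 raiders → the warehouse floor.  (the loading dock: 6S 2R; the warehouse floor: 0S 3R)
2. 1 raider ← the loading dock.  (the loading dock: 6S 3R; the warehouse floor: 0S 2R)
3. 3 settlers → the warehouse floor.  (the loading dock: 3S 3R; the warehouse floor: 3S 2R)
4. 1 settler ← the loading dock.  (the loading dock: 4S 3R; the warehouse floor: 2S 2R)
5. 2 settlers and 1 raider → the warehouse floor.  (the loading dock: 2S 2R; the warehouse floor: 4S 3R)
6. 1 settler ← the loading dock.  (the loading dock: 3S 2R; the warehouse floor: 3S 3R)
7. 2 settlers and 1 raider → the warehouse floor.  (the loading dock: 1S 1R; the warehouse floor: 5S 4R)
8. 1 settler ← the loading dock.  (the loading dock: 2S 1R; the warehouse floor: 4S 4R)
9. 2 settlers and 1 raider → the warehouse floor.  (the loading dock: 0S 0R; the warehouse floor: 6S 5R)

9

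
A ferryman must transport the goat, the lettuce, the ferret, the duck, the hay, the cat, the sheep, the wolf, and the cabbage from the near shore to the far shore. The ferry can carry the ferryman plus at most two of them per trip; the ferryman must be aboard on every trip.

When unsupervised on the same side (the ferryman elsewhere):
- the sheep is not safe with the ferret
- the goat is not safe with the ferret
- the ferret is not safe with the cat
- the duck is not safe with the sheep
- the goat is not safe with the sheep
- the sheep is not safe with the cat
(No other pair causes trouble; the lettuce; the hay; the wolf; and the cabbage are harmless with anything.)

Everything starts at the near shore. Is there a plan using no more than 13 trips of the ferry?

No

Counting alone: the ferryman can take at most 2 across per trip to the far shore, so moving all 9 needs at least 5 loaded trips out, with a return between consecutive ones — at least 9 crossings.
The safety rule pushes this higher. Following every safe sequence of crossings, the most of the 9 that can be at the far shore as the ferry arrives there on crossings 9, 11, 13 is 6, 7, 8 respectively — never all 9.
So the move cannot be finished within 13 crossings. (The shortest complete plan takes 15:)
1. Ferryman goes to the far shore with the ferret and the sheep.
2. Ferryman goes back to the near shore with the ferret.
3. Ferryman goes to the far shore with the cat and the goat.
4. Ferryman goes back to the near shore with the sheep.
5. Ferryman goes to the far shore with the lettuce and the sheep.
6. Ferryman goes back to the near shore with the sheep.
7. Ferryman goes to the far shore with the duck and the ferret.
8. Ferryman goes back to the near shore with the ferret.
9. Ferryman goes to the far shore with the ferret and the hay.
10. Ferryman goes back to the near shore with the ferret.
11. Ferryman goes to the far shore with the ferret and the wolf.
12. Ferryman goes back to the near shore with the ferret.
13. Ferryman goes to the far shore with the cabbage and the ferret.
14. Ferryman goes back to the near shore with the ferret.
15. Ferryman goes to the far shore with the ferret and the sheep.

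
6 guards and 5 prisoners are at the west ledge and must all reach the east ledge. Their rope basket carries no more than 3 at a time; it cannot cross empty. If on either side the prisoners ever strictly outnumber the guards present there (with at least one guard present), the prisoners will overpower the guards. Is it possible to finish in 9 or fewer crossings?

Yes — this plan uses 9 crossings (≤ 9):
1. 3 prisoners → the east ledge.  (the west ledge: 6G 2P; the east ledge: 0G 3P)
2. 1 prisoner ← the west ledge.  (the west ledge: 6G 3P; the east ledge: 0G 2P)
3. 3 guards → the east ledge.  (the west ledge: 3G 3P; the east ledge: 3G 2P)
4. 1 guard ← the west ledge.  (the west ledge: 4G 3P; the east ledge: 2G 2P)
5. 2 guards and 1 prisoner → the east ledge.  (the west ledge: 2G 2P; the east ledge: 4G 3P)
6. 1 guard ← the west ledge.  (the west ledge: 3G 2P; the east ledge: 3G 3P)
7. 2 guards and 1 prisoner → the east ledge.  (the west ledge: 1G 1P; the east ledge: 5G 4P)
8. 1 guard ← the west ledge.  (the west ledge: 2G 1P; the east ledge: 4G 4P)
9. 2 guards and 1 prisoner → the east ledge.  (the west ledge: 0G 0P; the east ledge: 6G 5P)

Yes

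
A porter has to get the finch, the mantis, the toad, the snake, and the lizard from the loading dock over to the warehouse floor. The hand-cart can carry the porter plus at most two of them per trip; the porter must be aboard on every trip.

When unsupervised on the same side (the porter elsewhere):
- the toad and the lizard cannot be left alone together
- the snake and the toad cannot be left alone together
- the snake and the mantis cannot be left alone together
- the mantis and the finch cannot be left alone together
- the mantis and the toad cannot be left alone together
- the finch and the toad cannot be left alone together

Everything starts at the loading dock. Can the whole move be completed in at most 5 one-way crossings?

No

Counting alone: the porter can take at most 2 across per trip to the warehouse floor, so moving all 5 needs at least 3 loaded trips out, with a return between consecutive ones — at least 5 crossings.
The safety rule pushes this higher. Following every safe sequence of crossings, the most of the 5 that can be at the warehouse floor as the hand-cart arrives there on crossing 5 is 4 — never all 5.
So the move cannot be finished within 5 crossings. (The shortest complete plan takes 7:)
1. Porter goes to the warehouse floor with the mantis and the toad.
2. Porter goes back to the loading dock with the mantis.
3. Porter goes to the warehouse floor with the finch and the snake.
4. Porter goes back to the loading dock with the toad.
5. Porter goes to the warehouse floor with the lizard and the mantis.
6. Porter goes back to the loading dock with the mantis.
7. Porter goes to the warehouse floor with the mantis and the toad.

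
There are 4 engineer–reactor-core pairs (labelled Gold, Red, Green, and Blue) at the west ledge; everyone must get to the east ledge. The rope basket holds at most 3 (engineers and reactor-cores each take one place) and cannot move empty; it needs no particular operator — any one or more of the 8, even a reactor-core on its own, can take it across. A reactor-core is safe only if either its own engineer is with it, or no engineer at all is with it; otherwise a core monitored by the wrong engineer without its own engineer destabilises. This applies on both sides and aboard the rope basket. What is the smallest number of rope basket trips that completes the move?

Counting alone: each trip to the east ledge takes at most 3 across and each return brings at least 1 back, so after t trips out (and t−1 returns) at most 3t − (t−1) of the 8 are across; that first reaches 8 at t = 4, so at least 7 crossings are needed.
The safety rule pushes this higher. Following every safe sequence of crossings, the most of the 8 that can be at the east ledge as the rope basket arrives there on crossing 7 is 7 — never all 8.
So no plan with fewer than 9 crossings exists, and this one achieves 9:
1. engineer Gold and reactor-core Gold cross → the east ledge.
2. engineer Gold crosses ← the west ledge.
3. engineer Gold, engineer Red, and reactor-core Red cross → the east ledge.
4. engineer Gold and reactor-core Gold cross ← the west ledge.
5. engineer Blue, engineer Gold, and engineer Green cross → the east ledge.
6. reactor-core Red crosses ← the west ledge.
7. reactor-core Gold and reactor-core Red cross → the east ledge.
8. reactor-core Gold crosses ← the west ledge.
9. reactor-core Blue, reactor-core Gold, and reactor-core Green cross → the east ledge.

9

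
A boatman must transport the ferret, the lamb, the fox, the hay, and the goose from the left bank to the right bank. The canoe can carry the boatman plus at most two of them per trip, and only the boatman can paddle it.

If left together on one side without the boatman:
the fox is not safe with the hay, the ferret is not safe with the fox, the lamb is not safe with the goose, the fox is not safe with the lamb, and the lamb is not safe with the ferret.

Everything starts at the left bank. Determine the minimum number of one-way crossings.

7

Counting alone: the boatman can take at most 2 across per trip to the right bank, so moving all 5 needs at least 3 loaded trips out, with a return between consecutive ones — at least 5 crossings.
The safety rule pushes this higher. Following every safe sequence of crossings, the most of the 5 that can be at the right bank as the canoe arrives there on crossing 5 is 4 — never all 5.
So no plan with fewer than 7 crossings exists, and this one achieves 7:
1. Boatman goes to the right bank with the fox and the lamb.
2. Boatman goes back to the left bank with the lamb.
3. Boatman goes to the right bank with the ferret and the goose.
4. Boatman goes back to the left bank with the ferret.
5. Boatman goes to the right bank with the ferret and the hay.
6. Boatman goes back to the left bank with the fox.
7. Boatman goes to the right bank with the fox and the lamb.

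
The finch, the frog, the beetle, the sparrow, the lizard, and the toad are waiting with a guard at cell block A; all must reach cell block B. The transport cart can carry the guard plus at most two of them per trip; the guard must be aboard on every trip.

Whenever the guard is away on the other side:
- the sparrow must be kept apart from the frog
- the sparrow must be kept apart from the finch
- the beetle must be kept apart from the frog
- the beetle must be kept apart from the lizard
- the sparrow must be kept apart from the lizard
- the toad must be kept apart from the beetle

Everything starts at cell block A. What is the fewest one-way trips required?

Counting alone: the guard can take at most 2 across per trip to cell block B, so moving all 6 needs at least 3 loaded trips out, with a return between consecutive ones — at least 5 crossings.
The safety rule pushes this higher. Following every safe sequence of crossings, the most of the 6 that can be at cell block B as the transport cart arrives there on crossing 5 is 4 — never all 6.
So no plan with fewer than 7 crossings exists, and this one achieves 7:
1. Guard goes to cell block B with the beetle and the sparrow.
2. Guard goes back to cell block A alone.
3. Guard goes to cell block B with the finch and the frog.
4. Guard goes back to cell block A with the beetle and the sparrow.
5. Guard goes to cell block B with the lizard and the toad.
6. Guard goes back to cell block A alone.
7. Guard goes to cell block B with the beetle and the sparrow.

7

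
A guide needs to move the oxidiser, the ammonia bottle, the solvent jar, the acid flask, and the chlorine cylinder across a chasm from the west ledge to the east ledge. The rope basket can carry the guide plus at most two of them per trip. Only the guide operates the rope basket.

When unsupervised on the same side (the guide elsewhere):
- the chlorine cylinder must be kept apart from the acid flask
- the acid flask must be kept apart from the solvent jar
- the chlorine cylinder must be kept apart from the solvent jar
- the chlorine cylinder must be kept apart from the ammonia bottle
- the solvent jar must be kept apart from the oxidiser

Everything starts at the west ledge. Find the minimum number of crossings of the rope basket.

Counting alone: the guide can take at most 2 across per trip to the east ledge, so moving all 5 needs at least 3 loaded trips out, with a return between consecutive ones — at least 5 crossings.
The safety rule pushes this higher. Following every safe sequence of crossings, the most of the 5 that can be at the east ledge as the rope basket arrives there on crossing 5 is 4 — never all 5.
So no plan with fewer than 7 crossings exists, and this one achieves 7:
1. Guide goes to the east ledge with the chlorine cylinder and the solvent jar.  [the west ledge: the acid flask, the ammonia bottle, the oxidiser | the east ledge: the chlorine cylinder, the solvent jar]
2. Guide goes back to the west ledge with the solvent jar.  [the west ledge: the acid flask, the ammonia bottle, the oxidiser, the solvent jar | the east ledge: the chlorine cylinder]
3. Guide goes to the east ledge with the oxidiser and the solvent jar.  [the west ledge: the acid flask, the ammonia bottle | the east ledge: the chlorine cylinder, the oxidiser, the solvent jar]
4. Guide goes back to the west ledge with the solvent jar.  [the west ledge: the acid flask, the ammonia bottle, the solvent jar | the east ledge: the chlorine cylinder, the oxidiser]
5. Guide goes to the east ledge with the acid flask and the ammonia bottle.  [the west ledge: the solvent jar | the east ledge: the acid flask, the ammonia bottle, the chlorine cylinder, the oxidiser]
6. Guide goes back to the west ledge with the chlorine cylinder.  [the west ledge: the chlorine cylinder, the solvent jar | the east ledge: the acid flask, the ammonia bottle, the oxidiser]
7. Guide goes to the east ledge with the chlorine cylinder and the solvent jar.  [the west ledge: — | the east ledge: the acid flask, the ammonia bottle, the chlorine cylinder, the oxidiser, the solvent jar]

7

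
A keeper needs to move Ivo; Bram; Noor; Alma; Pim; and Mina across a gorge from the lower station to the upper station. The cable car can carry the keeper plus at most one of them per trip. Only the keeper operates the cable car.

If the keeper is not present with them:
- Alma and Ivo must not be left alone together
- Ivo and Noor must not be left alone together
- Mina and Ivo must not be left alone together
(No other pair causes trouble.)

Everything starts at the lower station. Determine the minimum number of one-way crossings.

Following every safe sequence of crossings from the start, the most of the 6 that can be at the upper station as the cable car arrives there on crossings 1, 3, 5, 7 is 1, 2, 3, 4 respectively; the best ever achieved is 4 of 6.
From crossing 9 on, no configuration arises that was not already reachable earlier: only 36 distinct safe configurations (who is on which side, and where the cable car is) can ever be reached, none of them has everyone across, and every continuation just revisits them. So no valid plan exists.

impossible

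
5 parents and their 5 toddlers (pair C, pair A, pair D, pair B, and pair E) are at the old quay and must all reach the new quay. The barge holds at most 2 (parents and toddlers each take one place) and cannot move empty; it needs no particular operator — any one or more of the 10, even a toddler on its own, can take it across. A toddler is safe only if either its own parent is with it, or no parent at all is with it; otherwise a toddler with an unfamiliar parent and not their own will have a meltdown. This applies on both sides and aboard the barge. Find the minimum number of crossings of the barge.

impossible

Following every safe sequence of crossings from the start, the most of the 10 that can be at the new quay as the barge arrives there on crossings 1, 3, 5, 7 is 2, 3, 4, 5 respectively; the best ever achieved is 5 of 10.
From crossing 9 on, no configuration arises that was not already reachable earlier: only 82 distinct safe configurations (who is on which side, and where the barge is) can ever be reached, none of them has everyone across, and every continuation just revisits them. So no valid plan exists.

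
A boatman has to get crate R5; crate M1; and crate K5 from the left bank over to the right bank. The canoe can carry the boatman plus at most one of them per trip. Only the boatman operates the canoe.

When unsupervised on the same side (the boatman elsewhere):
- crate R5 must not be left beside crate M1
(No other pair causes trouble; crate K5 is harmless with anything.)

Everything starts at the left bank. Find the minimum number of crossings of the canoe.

5

Counting alone: the boatman can take at most 1 across per trip to the right bank, so moving all 3 needs at least 3 loaded trips out, with a return between consecutive ones — at least 5 crossings.
The plan below uses exactly 5 crossings, so it is optimal:
1. Boatman goes to the right bank with crate R5.  [the left bank: crate K5, crate M1 | the right bank: crate R5]
2. Boatman goes back to the left bank alone.  [the left bank: crate K5, crate M1 | the right bank: crate R5]
3. Boatman goes to the right bank with crate K5.  [the left bank: crate M1 | the right bank: crate K5, crate R5]
4. Boatman goes back to the left bank alone.  [the left bank: crate M1 | the right bank: crate K5, crate R5]
5. Boatman goes to the right bank with crate M1.  [the left bank: — | the right bank: crate K5, crate M1, crate R5]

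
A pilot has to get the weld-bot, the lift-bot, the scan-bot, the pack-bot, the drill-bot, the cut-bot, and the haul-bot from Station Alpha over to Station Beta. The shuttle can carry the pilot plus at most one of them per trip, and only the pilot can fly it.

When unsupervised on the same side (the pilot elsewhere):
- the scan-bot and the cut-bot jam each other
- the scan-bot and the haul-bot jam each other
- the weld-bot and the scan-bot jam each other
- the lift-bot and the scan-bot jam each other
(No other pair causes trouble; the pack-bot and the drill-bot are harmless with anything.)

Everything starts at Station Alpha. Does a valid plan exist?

No

Following every safe sequence of crossings from the start, the most of the 7 that can be at Station Beta as the shuttle arrives there on crossings 1, 3, 5, 7 is 1, 2, 3, 4 respectively; the best ever achieved is 4 of 7.
From crossing 9 on, no configuration arises that was not already reachable earlier: only 44 distinct safe configurations (who is on which side, and where the shuttle is) can ever be reached, none of them has everyone across, and every continuation just revisits them. So no valid plan exists.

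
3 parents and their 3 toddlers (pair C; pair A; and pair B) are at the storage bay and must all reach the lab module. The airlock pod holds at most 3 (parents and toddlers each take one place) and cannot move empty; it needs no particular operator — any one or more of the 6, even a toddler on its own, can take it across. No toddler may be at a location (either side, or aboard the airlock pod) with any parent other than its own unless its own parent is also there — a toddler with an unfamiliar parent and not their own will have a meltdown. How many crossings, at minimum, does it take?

Counting alone: each trip to the lab module takes at most 3 across and each return brings at least 1 back, so after t trips out (and t−1 returns) at most 3t − (t−1) of the 6 are across; that first reaches 6 at t = 3, so at least 5 crossings are needed.
The plan below uses exactly 5 crossings, so it is optimal:
1. parent C and toddler C cross → the lab module.
2. parent C crosses ← the storage bay.
3. parent A, parent B, and parent C cross → the lab module.
4. toddler C crosses ← the storage bay.
5. toddler A, toddler B, and toddler C cross → the lab module.

5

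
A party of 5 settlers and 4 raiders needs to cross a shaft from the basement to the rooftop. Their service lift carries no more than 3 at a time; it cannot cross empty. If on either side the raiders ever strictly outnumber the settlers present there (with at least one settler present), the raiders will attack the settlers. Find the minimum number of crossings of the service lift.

Counting alone: each trip to the rooftop takes at most 3 across and each return brings at least 1 back, so after t trips out (and t−1 returns) at most 3t − (t−1) of the 9 are across; that first reaches 9 at t = 4, so at least 7 crossings are needed.
The plan below uses exactly 7 crossings, so it is optimal:
1. 3 raiders → the rooftop.  (the basement: 5S 1R; the rooftop: 0S 3R)
2. 1 raider ← the basement.  (the basement: 5S 2R; the rooftop: 0S 2R)
3. 3 settlers → the rooftop.  (the basement: 2S 2R; the rooftop: 3S 2R)
4. 1 settler ← the basement.  (the basement: 3S 2R; the rooftop: 2S 2R)
5. 2 settlers and 1 raider → the rooftop.  (the basement: 1S 1R; the rooftop: 4S 3R)
6. 1 settler ← the basement.  (the basement: 2S 1R; the rooftop: 3S 3R)
7. 2 settlers and 1 raider → the rooftop.  (the basement: 0S 0R; the rooftop: 5S 4R)

7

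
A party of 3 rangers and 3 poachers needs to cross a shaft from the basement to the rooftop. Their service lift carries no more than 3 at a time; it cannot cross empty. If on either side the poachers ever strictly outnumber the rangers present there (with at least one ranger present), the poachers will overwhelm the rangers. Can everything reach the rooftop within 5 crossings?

Yes — this plan uses 5 crossings (≤ 5):
1. 2 poachers → the rooftop.  (the basement: 3R 1P; the rooftop: 0R 2P)
2. 1 poacher ← the basement.  (the basement: 3R 2P; the rooftop: 0R 1P)
3. 3 rangers → the rooftop.  (the basement: 0R 2P; the rooftop: 3R 1P)
4. 1 poacher ← the basement.  (the basement: 0R 3P; the rooftop: 3R 0P)
5. 3 poachers → the rooftop.  (the basement: 0R 0P; the rooftop: 3R 3P)

Yes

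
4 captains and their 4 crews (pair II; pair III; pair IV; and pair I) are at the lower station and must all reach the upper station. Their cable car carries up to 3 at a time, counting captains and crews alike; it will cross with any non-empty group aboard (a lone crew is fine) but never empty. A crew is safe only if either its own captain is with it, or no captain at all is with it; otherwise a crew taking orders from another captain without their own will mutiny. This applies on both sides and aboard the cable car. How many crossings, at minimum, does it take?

9

Counting alone: each trip to the upper station takes at most 3 across and each return brings at least 1 back, so after t trips out (and t−1 returns) at most 3t − (t−1) of the 8 are across; that first reaches 8 at t = 4, so at least 7 crossings are needed.
The safety rule pushes this higher. Following every safe sequence of crossings, the most of the 8 that can be at the upper station as the cable car arrives there on crossing 7 is 7 — never all 8.
So no plan with fewer than 9 crossings exists, and this one achieves 9:
1. captain II and crew II cross → the upper station.
2. captain II crosses ← the lower station.
3. captain II, captain III, and crew III cross → the upper station.
4. captain II and crew II cross ← the lower station.
5. captain I, captain II, and captain IV cross → the upper station.
6. crew III crosses ← the lower station.
7. crew II and crew III cross → the upper station.
8. crew II crosses ← the lower station.
9. crew I, crew II, and crew IV cross → the upper station.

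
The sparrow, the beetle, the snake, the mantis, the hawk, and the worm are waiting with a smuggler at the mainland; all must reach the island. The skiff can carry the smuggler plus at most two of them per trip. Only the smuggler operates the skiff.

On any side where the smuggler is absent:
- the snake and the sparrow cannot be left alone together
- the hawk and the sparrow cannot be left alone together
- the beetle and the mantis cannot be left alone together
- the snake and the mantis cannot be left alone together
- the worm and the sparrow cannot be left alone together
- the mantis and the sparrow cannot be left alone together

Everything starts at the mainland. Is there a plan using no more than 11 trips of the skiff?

Yes — this plan uses 9 crossings (≤ 11):
1. Smuggler goes to the island with the mantis and the sparrow.
2. Smuggler goes back to the mainland with the sparrow.
3. Smuggler goes to the island with the beetle and the sparrow.
4. Smuggler goes back to the mainland with the mantis.
5. Smuggler goes to the island with the hawk and the snake.
6. Smuggler goes back to the mainland with the sparrow.
7. Smuggler goes to the island with the sparrow and the worm.
8. Smuggler goes back to the mainland with the sparrow.
9. Smuggler goes to the island with the mantis and the sparrow.

Yes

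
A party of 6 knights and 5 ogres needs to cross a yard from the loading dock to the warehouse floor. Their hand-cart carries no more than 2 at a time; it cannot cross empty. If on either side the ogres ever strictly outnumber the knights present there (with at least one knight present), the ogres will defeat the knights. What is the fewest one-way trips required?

Counting alone: each trip to the warehouse floor takes at most 2 across and each return brings at least 1 back, so after t trips out (and t−1 returns) at most 2t − (t−1) of the 11 are across; that first reaches 11 at t = 10, so at least 19 crossings are needed.
The plan below uses exactly 19 crossings, so it is optimal:
1. 2 ogres → the warehouse floor.  (the loading dock: 6K 3O; the warehouse floor: 0K 2O)
2. 1 ogre ← the loading dock.  (the loading dock: 6K 4O; the warehouse floor: 0K 1O)
3. 2 ogres → the warehouse floor.  (the loading dock: 6K 2O; the warehouse floor: 0K 3O)
4. 1 ogre ← the loading dock.  (the loading dock: 6K 3O; the warehouse floor: 0K 2O)
5. 2 knights → the warehouse floor.  (the loading dock: 4K 3O; the warehouse floor: 2K 2O)
6. 1 ogre ← the loading dock.  (the loading dock: 4K 4O; the warehouse floor: 2K 1O)
7. 1 knight and 1 ogre → the warehouse floor.  (the loading dock: 3K 3O; the warehouse floor: 3K 2O)
8. 1 knight ← the loading dock.  (the loading dock: 4K 3O; the warehouse floor: 2K 2O)
9. 1 knight and 1 ogre → the warehouse floor.  (the loading dock: 3K 2O; the warehouse floor: 3K 3O)
10. 1 ogre ← the loading dock.  (the loading dock: 3K 3O; the warehouse floor: 3K 2O)
11. 1 knight and 1 ogre → the warehouse floor.  (the loading dock: 2K 2O; the warehouse floor: 4K 3O)
12. 1 knight ← the loading dock.  (the loading dock: 3K 2O; the warehouse floor: 3K 3O)
13. 1 knight and 1 ogre → the warehouse floor.  (the loading dock: 2K 1O; the warehouse floor: 4K 4O)
14. 1 ogre ← the loading dock.  (the loading dock: 2K 2O; the warehouse floor: 4K 3O)
15. 1 knight and 1 ogre → the warehouse floor.  (the loading dock: 1K 1O; the warehouse floor: 5K 4O)
16. 1 knight ← the loading dock.  (the loading dock: 2K 1O; the warehouse floor: 4K 4O)
17. 1 knight and 1 ogre → the warehouse floor.  (the loading dock: 1K 0O; the warehouse floor: 5K 5O)
18. 1 ogre ← the loading dock.  (the loading dock: 1K 1O; the warehouse floor: 5K 4O)
19. 1 knight and 1 ogre → the warehouse floor.  (the loading dock: 0K 0O; the warehouse floor: 6K 5O)

19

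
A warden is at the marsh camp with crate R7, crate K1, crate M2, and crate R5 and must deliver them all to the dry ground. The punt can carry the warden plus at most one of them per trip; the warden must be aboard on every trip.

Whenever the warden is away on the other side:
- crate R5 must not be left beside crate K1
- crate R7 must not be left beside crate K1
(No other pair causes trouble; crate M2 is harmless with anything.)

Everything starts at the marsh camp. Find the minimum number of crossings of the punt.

9

Counting alone: the warden can take at most 1 across per trip to the dry ground, so moving all 4 needs at least 4 loaded trips out, with a return between consecutive ones — at least 7 crossings.
The safety rule pushes this higher. Following every safe sequence of crossings, the most of the 4 that can be at the dry ground as the punt arrives there on crossing 7 is 3 — never all 4.
So no plan with fewer than 9 crossings exists, and this one achieves 9:
1. Warden goes to the dry ground with crate K1.  [the marsh camp: crate M2, crate R5, crate R7 | the dry ground: crate K1]
2. Warden goes back to the marsh camp alone.  [the marsh camp: crate M2, crate R5, crate R7 | the dry ground: crate K1]
3. Warden goes to the dry ground with crate R7.  [the marsh camp: crate M2, crate R5 | the dry ground: crate K1, crate R7]
4. Warden goes back to the marsh camp with crate K1.  [the marsh camp: crate K1, crate M2, crate R5 | the dry ground: crate R7]
5. Warden goes to the dry ground with crate R5.  [the marsh camp: crate K1, crate M2 | the dry ground: crate R5, crate R7]
6. Warden goes back to the marsh camp alone.  [the marsh camp: crate K1, crate M2 | the dry ground: crate R5, crate R7]
7. Warden goes to the dry ground with crate M2.  [the marsh camp: crate K1 | the dry ground: crate M2, crate R5, crate R7]
8. Warden goes back to the marsh camp alone.  [the marsh camp: crate K1 | the dry ground: crate M2, crate R5, crate R7]
9. Warden goes to the dry ground with crate K1.  [the marsh camp: — | the dry ground: crate K1, crate M2, crate R5, crate R7]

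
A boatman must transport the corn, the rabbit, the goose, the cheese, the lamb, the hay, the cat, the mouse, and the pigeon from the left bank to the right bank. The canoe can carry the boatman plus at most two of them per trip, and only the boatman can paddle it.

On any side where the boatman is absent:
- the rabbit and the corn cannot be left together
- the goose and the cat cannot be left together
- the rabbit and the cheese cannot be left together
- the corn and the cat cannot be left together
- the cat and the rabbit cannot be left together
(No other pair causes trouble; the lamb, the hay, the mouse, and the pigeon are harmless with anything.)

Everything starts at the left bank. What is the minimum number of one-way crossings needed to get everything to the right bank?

15

Counting alone: the boatman can take at most 2 across per trip to the right bank, so moving all 9 needs at least 5 loaded trips out, with a return between consecutive ones — at least 9 crossings.
The safety rule pushes this higher. Following every safe sequence of crossings, the most of the 9 that can be at the right bank as the canoe arrives there on crossings 9, 11, 13 is 6, 7, 8 respectively — never all 9.
So no plan with fewer than 15 crossings exists, and this one achieves 15:
1. Boatman goes to the right bank with the cat and the rabbit.
2. Boatman goes back to the left bank with the rabbit.
3. Boatman goes to the right bank with the cheese and the corn.
4. Boatman goes back to the left bank with the corn.
5. Boatman goes to the right bank with the corn and the goose.
6. Boatman goes back to the left bank with the cat.
7. Boatman goes to the right bank with the lamb and the rabbit.
8. Boatman goes back to the left bank with the rabbit.
9. Boatman goes to the right bank with the hay and the rabbit.
10. Boatman goes back to the left bank with the rabbit.
11. Boatman goes to the right bank with the mouse and the rabbit.
12. Boatman goes back to the left bank with the rabbit.
13. Boatman goes to the right bank with the pigeon and the rabbit.
14. Boatman goes back to the left bank with the rabbit.
15. Boatman goes to the right bank with the cat and the rabbit.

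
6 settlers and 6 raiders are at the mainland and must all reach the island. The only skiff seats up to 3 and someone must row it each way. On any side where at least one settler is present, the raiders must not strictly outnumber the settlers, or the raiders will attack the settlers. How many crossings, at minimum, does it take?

Following every safe sequence of crossings from the start, the most of the 12 that can be at the island as the skiff arrives there on crossings 1, 3, 5 is 3, 5, 6 respectively; the best ever achieved is 6 of 12.
From crossing 7 on, no configuration arises that was not already reachable earlier: only 17 distinct safe configurations (who is on which side, and where the skiff is) can ever be reached, none of them has everyone across, and every continuation just revisits them. They are: 0 settlers + 0 raiders across (skiff back at the start); 0 settlers + 1 raider across (skiff there); 0 settlers + 1 raider across (skiff back at the start); 0 settlers + 2 raiders across (skiff there); 0 settlers + 2 raiders across (skiff back at the start); 0 settlers + 3 raiders across (skiff there); 0 settlers + 3 raiders across (skiff back at the start); 0 settlers + 4 raiders across (skiff there); 0 settlers + 4 raiders across (skiff back at the start); 0 settlers + 5 raiders across (skiff there); 0 settlers + 5 raiders across (skiff back at the start); 0 settlers + 6 raiders across (skiff there); 1 settler + 1 raider across (skiff there); 1 settler + 1 raider across (skiff back at the start); 2 settlers + 2 raiders across (skiff there); 2 settlers + 2 raiders across (skiff back at the start); 3 settlers + 3 raiders across (skiff there). So no valid plan exists.

impossible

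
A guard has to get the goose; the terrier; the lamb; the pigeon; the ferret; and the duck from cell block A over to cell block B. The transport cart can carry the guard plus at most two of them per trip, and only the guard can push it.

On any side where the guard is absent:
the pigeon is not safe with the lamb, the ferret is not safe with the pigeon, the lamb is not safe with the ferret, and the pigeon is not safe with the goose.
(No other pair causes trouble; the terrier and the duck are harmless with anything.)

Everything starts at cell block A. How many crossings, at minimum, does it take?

Counting alone: the guard can take at most 2 across per trip to cell block B, so moving all 6 needs at least 3 loaded trips out, with a return between consecutive ones — at least 5 crossings.
The safety rule pushes this higher. Following every safe sequence of crossings, the most of the 6 that can be at cell block B as the transport cart arrives there on crossings 5, 7 is 4, 5 respectively — never all 6.
So no plan with fewer than 9 crossings exists, and this one achieves 9:
1. Guard goes to cell block B with the lamb and the pigeon.
2. Guard goes back to cell block A with the lamb.
3. Guard goes to cell block B with the goose and the lamb.
4. Guard goes back to cell block A with the pigeon.
5. Guard goes to cell block B with the pigeon and the terrier.
6. Guard goes back to cell block A with the pigeon.
7. Guard goes to cell block B with the duck and the pigeon.
8. Guard goes back to cell block A with the pigeon.
9. Guard goes to cell block B with the ferret and the pigeon.

9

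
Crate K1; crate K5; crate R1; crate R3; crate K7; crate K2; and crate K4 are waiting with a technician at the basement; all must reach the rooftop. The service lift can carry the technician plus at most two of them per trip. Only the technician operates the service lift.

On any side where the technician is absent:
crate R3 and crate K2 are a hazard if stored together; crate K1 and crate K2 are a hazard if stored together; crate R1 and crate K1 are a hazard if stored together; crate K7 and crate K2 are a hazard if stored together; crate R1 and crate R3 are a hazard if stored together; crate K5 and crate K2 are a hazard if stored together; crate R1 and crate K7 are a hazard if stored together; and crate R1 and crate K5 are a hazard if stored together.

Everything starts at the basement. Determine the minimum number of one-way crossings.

Counting alone: the technician can take at most 2 across per trip to the rooftop, so moving all 7 needs at least 4 loaded trips out, with a return between consecutive ones — at least 7 crossings.
The safety rule pushes this higher. Following every safe sequence of crossings, the most of the 7 that can be at the rooftop as the service lift arrives there on crossing 7 is 6 — never all 7.
So no plan with fewer than 9 crossings exists, and this one achieves 9:
1. Technician goes to the rooftop with crate K2 and crate R1.  [the basement: crate K1, crate K4, crate K5, crate K7, crate R3 | the rooftop: crate K2, crate R1]
2. Technician goes back to the basement alone.  [the basement: crate K1, crate K4, crate K5, crate K7, crate R3 | the rooftop: crate K2, crate R1]
3. Technician goes to the rooftop with crate K4.  [the basement: crate K1, crate K5, crate K7, crate R3 | the rooftop: crate K2, crate K4, crate R1]
4. Technician goes back to the basement alone.  [the basement: crate K1, crate K5, crate K7, crate R3 | the rooftop: crate K2, crate K4, crate R1]
5. Technician goes to the rooftop with crate K1 and crate K5.  [the basement: crate K7, crate R3 | the rooftop: crate K1, crate K2, crate K4, crate K5, crate R1]
6. Technician goes back to the basement with crate K2 and crate R1.  [the basement: crate K2, crate K7, crate R1, crate R3 | the rooftop: crate K1, crate K4, crate K5]
7. Technician goes to the rooftop with crate K7 and crate R3.  [the basement: crate K2, crate R1 | the rooftop: crate K1, crate K4, crate K5, crate K7, crate R3]
8. Technician goes back to the basement alone.  [the basement: crate K2, crate R1 | the rooftop: crate K1, crate K4, crate K5, crate K7, crate R3]
9. Technician goes to the rooftop with crate K2 and crate R1.  [the basement: — | the rooftop: crate K1, crate K2, crate K4, crate K5, crate K7, crate R1, crate R3]

9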